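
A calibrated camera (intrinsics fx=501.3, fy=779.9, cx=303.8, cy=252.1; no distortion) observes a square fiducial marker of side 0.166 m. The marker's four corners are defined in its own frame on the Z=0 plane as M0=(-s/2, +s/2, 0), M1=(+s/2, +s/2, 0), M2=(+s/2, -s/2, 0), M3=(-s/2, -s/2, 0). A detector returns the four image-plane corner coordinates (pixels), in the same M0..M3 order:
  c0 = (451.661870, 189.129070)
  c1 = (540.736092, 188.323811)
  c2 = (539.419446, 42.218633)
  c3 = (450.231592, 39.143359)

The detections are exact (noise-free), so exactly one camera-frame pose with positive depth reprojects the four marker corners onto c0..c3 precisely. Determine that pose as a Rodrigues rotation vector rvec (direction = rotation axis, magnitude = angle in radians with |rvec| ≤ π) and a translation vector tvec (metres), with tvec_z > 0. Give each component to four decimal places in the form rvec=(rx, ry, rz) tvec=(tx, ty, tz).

rvec=(0.0035, -0.1386, -0.0165) tvec=(0.3357, -0.1541, 0.8752)

Intrinsics K: fx=501.3, fy=779.9, cx=303.8, cy=252.1
Marker side s = 0.166 m; corners in marker frame (Z=0):
  M0 = (-0.0830, +0.0830, 0)
  M1 = (+0.0830, +0.0830, 0)
  M2 = (+0.0830, -0.0830, 0)
  M3 = (-0.0830, -0.0830, 0)
Detected image corners:
  c0 = (451.661870, 189.129070) px
  c1 = (540.736092, 188.323811) px
  c2 = (539.419446, 42.218633) px
  c3 = (450.231592, 39.143359) px
Planar DLT: solve 8×8 A·h = b for H (H[2,2]=1):
  H  [+615.15637 +10.86957 +496.09647]
  H  [+24.93966 +892.28878 +114.74339]
  H  [+0.15786 +0.00525 +1.00000]
B = K⁻¹H; ‖b₁‖=1.142572, ‖b₂‖=1.142572; λ = 2/(‖b₁‖+‖b₂‖) = 0.875218, sign → tz>0 ⇒ λ=+0.875218
r₁ = λ·B[:,0] = (+0.99027,-0.01667,+0.13816); r₂ = λ·B[:,1] = (+0.01619,+0.99986,+0.00459)
r₃ = r₁×r₂ = (-0.13822,-0.00231,+0.99040); SVD([r₁ r₂ r₃]) → R = UVᵀ:
  R  [+0.99027 +0.01619 -0.13822]
  R  [-0.01667 +0.99986 -0.00231]
  R  [+0.13816 +0.00459 +0.99040]
t = (+0.33573, -0.15414, +0.87522) m
tr R = 2.980526; θ = arccos((tr R − 1)/2) = 0.139662 rad = 8.002°
axis k = ((R−Rᵀ)₃₂, (R−Rᵀ)₁₃, (R−Rᵀ)₂₁) / (2 sinθ) = (+0.024795, -0.992698, -0.118050)
rvec = θ·k = (+0.003463, -0.138642, -0.016487)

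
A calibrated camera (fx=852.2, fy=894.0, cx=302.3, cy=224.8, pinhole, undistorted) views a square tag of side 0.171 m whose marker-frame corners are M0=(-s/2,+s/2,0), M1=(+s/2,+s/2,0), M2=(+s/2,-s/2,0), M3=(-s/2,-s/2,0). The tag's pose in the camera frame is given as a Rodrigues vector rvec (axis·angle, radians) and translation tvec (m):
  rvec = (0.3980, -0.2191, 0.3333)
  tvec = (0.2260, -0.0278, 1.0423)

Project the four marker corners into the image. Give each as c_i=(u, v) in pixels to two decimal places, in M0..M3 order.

c0=(397.00, 244.50) c1=(515.77, 281.85) c2=(578.20, 156.91) c3=(455.35, 111.48)

Intrinsics K: fx=852.2, fy=894.0, cx=302.3, cy=224.8
Marker side s = 0.171 m; corners in marker frame (Z=0):
  M0 = (-0.0855, +0.0855, 0)
  M1 = (+0.0855, +0.0855, 0)
  M2 = (+0.0855, -0.0855, 0)
  M3 = (-0.0855, -0.0855, 0)
rvec = (0.3980, -0.2191, 0.3333), |rvec| = θ = 0.56347 rad = 32.284°
Rodrigues: sinθ=0.53412, 1−cosθ=0.15459; R = I + sinθ·[k]× + (1−cosθ)·[k]×²:
    [+0.92254 -0.35840 -0.14310]
    [+0.27348 +0.86878 -0.41283]
    [+0.27228 +0.34171 +0.89950]
t = (0.2260, -0.0278, 1.0423) m
M0: Pc = R·M0+t = (+0.11648, +0.02310, +1.04824); u = 852.2·(+0.11648)/1.04824 + 302.3 = 396.9964, v = 894.0·(+0.02310)/1.04824 + 224.8 = 244.4995
M1: Pc = R·M1+t = (+0.27423, +0.06986, +1.09480); u = 852.2·(+0.27423)/1.09480 + 302.3 = 515.7660, v = 894.0·(+0.06986)/1.09480 + 224.8 = 281.8498
M2: Pc = R·M2+t = (+0.33552, -0.07870, +1.03636); u = 852.2·(+0.33552)/1.03636 + 302.3 = 578.1976, v = 894.0·(-0.07870)/1.03636 + 224.8 = 156.9125
M3: Pc = R·M3+t = (+0.17777, -0.12546, +0.98980); u = 852.2·(+0.17777)/0.98980 + 302.3 = 455.3531, v = 894.0·(-0.12546)/0.98980 + 224.8 = 111.4802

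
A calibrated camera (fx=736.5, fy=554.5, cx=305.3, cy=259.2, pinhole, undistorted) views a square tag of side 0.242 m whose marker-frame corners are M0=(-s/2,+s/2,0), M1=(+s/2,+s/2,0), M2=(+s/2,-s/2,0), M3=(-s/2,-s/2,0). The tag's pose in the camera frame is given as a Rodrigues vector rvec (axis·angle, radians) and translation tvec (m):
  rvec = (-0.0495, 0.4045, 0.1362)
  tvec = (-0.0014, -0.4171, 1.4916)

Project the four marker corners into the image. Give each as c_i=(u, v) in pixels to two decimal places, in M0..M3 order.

c0=(243.62, 146.59) c1=(352.10, 150.48) c2=(369.42, 59.04) c3=(260.22, 60.83)

Intrinsics K: fx=736.5, fy=554.5, cx=305.3, cy=259.2
Marker side s = 0.242 m; corners in marker frame (Z=0):
  M0 = (-0.1210, +0.1210, 0)
  M1 = (+0.1210, +0.1210, 0)
  M2 = (+0.1210, -0.1210, 0)
  M3 = (-0.1210, -0.1210, 0)
rvec = (-0.0495, 0.4045, 0.1362), |rvec| = θ = 0.42968 rad = 24.619°
Rodrigues: sinθ=0.41658, 1−cosθ=0.09090; R = I + sinθ·[k]× + (1−cosθ)·[k]×²:
    [+0.91031 -0.14191 +0.38885]
    [+0.12219 +0.98966 +0.07512]
    [-0.39549 -0.02087 +0.91823]
t = (-0.0014, -0.4171, 1.4916) m
M0: Pc = R·M0+t = (-0.12872, -0.31214, +1.53693); u = 736.5·(-0.12872)/1.53693 + 305.3 = 243.6181, v = 554.5·(-0.31214)/1.53693 + 259.2 = 146.5862
M1: Pc = R·M1+t = (+0.09158, -0.28257, +1.44122); u = 736.5·(+0.09158)/1.44122 + 305.3 = 352.0979, v = 554.5·(-0.28257)/1.44122 + 259.2 = 150.4846
M2: Pc = R·M2+t = (+0.12592, -0.52206, +1.44627); u = 736.5·(+0.12592)/1.44627 + 305.3 = 369.4225, v = 554.5·(-0.52206)/1.44627 + 259.2 = 59.0407
M3: Pc = R·M3+t = (-0.09438, -0.55163, +1.54198); u = 736.5·(-0.09438)/1.54198 + 305.3 = 260.2226, v = 554.5·(-0.55163)/1.54198 + 259.2 = 60.8309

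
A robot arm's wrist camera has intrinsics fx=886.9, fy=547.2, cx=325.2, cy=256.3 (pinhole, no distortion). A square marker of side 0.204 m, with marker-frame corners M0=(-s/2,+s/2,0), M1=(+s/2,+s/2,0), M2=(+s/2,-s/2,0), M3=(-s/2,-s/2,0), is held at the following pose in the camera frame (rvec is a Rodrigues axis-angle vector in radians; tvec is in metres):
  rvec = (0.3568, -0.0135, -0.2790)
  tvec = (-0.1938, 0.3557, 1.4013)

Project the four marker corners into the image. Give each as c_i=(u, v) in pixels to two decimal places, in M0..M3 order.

c0=(162.25, 436.82) c1=(282.83, 416.56) c2=(245.15, 351.20) c3=(118.54, 372.85)

Intrinsics K: fx=886.9, fy=547.2, cx=325.2, cy=256.3
Marker side s = 0.204 m; corners in marker frame (Z=0):
  M0 = (-0.1020, +0.1020, 0)
  M1 = (+0.1020, +0.1020, 0)
  M2 = (+0.1020, -0.1020, 0)
  M3 = (-0.1020, -0.1020, 0)
rvec = (0.3568, -0.0135, -0.2790), |rvec| = θ = 0.45313 rad = 25.963°
Rodrigues: sinθ=0.43778, 1−cosθ=0.10092; R = I + sinθ·[k]× + (1−cosθ)·[k]×²:
    [+0.96165 +0.26718 -0.06197]
    [-0.27192 +0.89917 -0.34286]
    [-0.03589 +0.34657 +0.93734]
t = (-0.1938, 0.3557, 1.4013) m
M0: Pc = R·M0+t = (-0.26464, +0.47515, +1.44031); u = 886.9·(-0.26464)/1.44031 + 325.2 = 162.2451, v = 547.2·(+0.47515)/1.44031 + 256.3 = 436.8185
M1: Pc = R·M1+t = (-0.06846, +0.41968, +1.43299); u = 886.9·(-0.06846)/1.43299 + 325.2 = 282.8297, v = 547.2·(+0.41968)/1.43299 + 256.3 = 416.5585
M2: Pc = R·M2+t = (-0.12296, +0.23625, +1.36229); u = 886.9·(-0.12296)/1.36229 + 325.2 = 245.1459, v = 547.2·(+0.23625)/1.36229 + 256.3 = 351.1958
M3: Pc = R·M3+t = (-0.31914, +0.29172, +1.36961); u = 886.9·(-0.31914)/1.36961 + 325.2 = 118.5382, v = 547.2·(+0.29172)/1.36961 + 256.3 = 372.8509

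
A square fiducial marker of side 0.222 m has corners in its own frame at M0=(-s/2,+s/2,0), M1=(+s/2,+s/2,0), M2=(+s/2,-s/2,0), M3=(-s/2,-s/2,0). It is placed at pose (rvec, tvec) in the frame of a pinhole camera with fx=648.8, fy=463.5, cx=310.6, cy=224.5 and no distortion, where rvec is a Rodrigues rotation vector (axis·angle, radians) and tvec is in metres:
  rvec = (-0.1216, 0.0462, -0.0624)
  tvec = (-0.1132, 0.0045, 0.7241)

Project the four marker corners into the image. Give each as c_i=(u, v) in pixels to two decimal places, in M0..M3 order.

Intrinsics K: fx=648.8, fy=463.5, cx=310.6, cy=224.5
Marker side s = 0.222 m; corners in marker frame (Z=0):
  M0 = (-0.1110, +0.1110, 0)
  M1 = (+0.1110, +0.1110, 0)
  M2 = (+0.1110, -0.1110, 0)
  M3 = (-0.1110, -0.1110, 0)
rvec = (-0.1216, 0.0462, -0.0624), |rvec| = θ = 0.14427 rad = 8.266°
Rodrigues: sinθ=0.14377, 1−cosθ=0.01039; R = I + sinθ·[k]× + (1−cosθ)·[k]×²:
    [+0.99699 +0.05938 +0.04983]
    [-0.06499 +0.99068 +0.11974]
    [-0.04225 -0.12262 +0.99155]
t = (-0.1132, 0.0045, 0.7241) m
M0: Pc = R·M0+t = (-0.21727, +0.12168, +0.71518); u = 648.8·(-0.21727)/0.71518 + 310.6 = 113.4915, v = 463.5·(+0.12168)/0.71518 + 224.5 = 303.3586
M1: Pc = R·M1+t = (+0.00406, +0.10725, +0.70580); u = 648.8·(+0.00406)/0.70580 + 310.6 = 314.3295, v = 463.5·(+0.10725)/0.70580 + 224.5 = 294.9322
M2: Pc = R·M2+t = (-0.00913, -0.11268, +0.73302); u = 648.8·(-0.00913)/0.73302 + 310.6 = 302.5233, v = 463.5·(-0.11268)/0.73302 + 224.5 = 153.2516
M3: Pc = R·M3+t = (-0.23046, -0.09825, +0.74240); u = 648.8·(-0.23046)/0.74240 + 310.6 = 109.1985, v = 463.5·(-0.09825)/0.74240 + 224.5 = 163.1591

c0=(113.49, 303.36) c1=(314.33, 294.93) c2=(302.52, 153.25) c3=(109.20, 163.16)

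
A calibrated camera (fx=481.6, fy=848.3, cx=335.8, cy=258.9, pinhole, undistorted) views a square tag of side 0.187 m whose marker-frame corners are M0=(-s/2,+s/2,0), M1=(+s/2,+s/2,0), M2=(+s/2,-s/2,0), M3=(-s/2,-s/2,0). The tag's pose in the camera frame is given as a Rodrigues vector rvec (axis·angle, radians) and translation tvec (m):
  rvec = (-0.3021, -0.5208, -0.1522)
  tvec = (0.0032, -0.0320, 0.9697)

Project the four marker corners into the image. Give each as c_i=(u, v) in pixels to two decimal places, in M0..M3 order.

Intrinsics K: fx=481.6, fy=848.3, cx=335.8, cy=258.9
Marker side s = 0.187 m; corners in marker frame (Z=0):
  M0 = (-0.0935, +0.0935, 0)
  M1 = (+0.0935, +0.0935, 0)
  M2 = (+0.0935, -0.0935, 0)
  M3 = (-0.0935, -0.0935, 0)
rvec = (-0.3021, -0.5208, -0.1522), |rvec| = θ = 0.62102 rad = 35.582°
Rodrigues: sinθ=0.58186, 1−cosθ=0.18671; R = I + sinθ·[k]× + (1−cosθ)·[k]×²:
    [+0.85747 +0.21877 -0.46570]
    [-0.06643 +0.94460 +0.32143]
    [+0.51022 -0.24468 +0.82450]
t = (0.0032, -0.0320, 0.9697) m
M0: Pc = R·M0+t = (-0.05652, +0.06253, +0.89912); u = 481.6·(-0.05652)/0.89912 + 335.8 = 305.5268, v = 848.3·(+0.06253)/0.89912 + 258.9 = 317.8975
M1: Pc = R·M1+t = (+0.10383, +0.05011, +0.99453); u = 481.6·(+0.10383)/0.99453 + 335.8 = 386.0792, v = 848.3·(+0.05011)/0.99453 + 258.9 = 301.6410
M2: Pc = R·M2+t = (+0.06292, -0.12653, +1.04028); u = 481.6·(+0.06292)/1.04028 + 335.8 = 364.9280, v = 848.3·(-0.12653)/1.04028 + 258.9 = 155.7196
M3: Pc = R·M3+t = (-0.09743, -0.11411, +0.94487); u = 481.6·(-0.09743)/0.94487 + 335.8 = 286.1405, v = 848.3·(-0.11411)/0.94487 + 258.9 = 156.4539

c0=(305.53, 317.90) c1=(386.08, 301.64) c2=(364.93, 155.72) c3=(286.14, 156.45)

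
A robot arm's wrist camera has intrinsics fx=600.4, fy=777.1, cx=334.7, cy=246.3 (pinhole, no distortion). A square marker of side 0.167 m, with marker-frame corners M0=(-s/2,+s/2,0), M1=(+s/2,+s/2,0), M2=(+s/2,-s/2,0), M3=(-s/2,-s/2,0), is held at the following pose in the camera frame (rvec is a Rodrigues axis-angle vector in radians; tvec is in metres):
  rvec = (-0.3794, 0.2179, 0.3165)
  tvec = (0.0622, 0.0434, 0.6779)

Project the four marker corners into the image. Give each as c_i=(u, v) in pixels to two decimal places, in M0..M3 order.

Intrinsics K: fx=600.4, fy=777.1, cx=334.7, cy=246.3
Marker side s = 0.167 m; corners in marker frame (Z=0):
  M0 = (-0.0835, +0.0835, 0)
  M1 = (+0.0835, +0.0835, 0)
  M2 = (+0.0835, -0.0835, 0)
  M3 = (-0.0835, -0.0835, 0)
rvec = (-0.3794, 0.2179, 0.3165), |rvec| = θ = 0.54000 rad = 30.940°
Rodrigues: sinθ=0.51413, 1−cosθ=0.14229; R = I + sinθ·[k]× + (1−cosθ)·[k]×²:
    [+0.92795 -0.34168 +0.14887]
    [+0.26100 +0.88088 +0.39488]
    [-0.26606 -0.32758 +0.90659]
t = (0.0622, 0.0434, 0.6779) m
M0: Pc = R·M0+t = (-0.04381, +0.09516, +0.67276); u = 600.4·(-0.04381)/0.67276 + 334.7 = 295.5984, v = 777.1·(+0.09516)/0.67276 + 246.3 = 356.2179
M1: Pc = R·M1+t = (+0.11115, +0.13875, +0.62833); u = 600.4·(+0.11115)/0.62833 + 334.7 = 440.9123, v = 777.1·(+0.13875)/0.62833 + 246.3 = 417.8977
M2: Pc = R·M2+t = (+0.16821, -0.00836, +0.68304); u = 600.4·(+0.16821)/0.68304 + 334.7 = 482.5630, v = 777.1·(-0.00836)/0.68304 + 246.3 = 236.7888
M3: Pc = R·M3+t = (+0.01325, -0.05195, +0.72747); u = 600.4·(+0.01325)/0.72747 + 334.7 = 345.6328, v = 777.1·(-0.05195)/0.72747 + 246.3 = 190.8090

c0=(295.60, 356.22) c1=(440.91, 417.90) c2=(482.56, 236.79) c3=(345.63, 190.81)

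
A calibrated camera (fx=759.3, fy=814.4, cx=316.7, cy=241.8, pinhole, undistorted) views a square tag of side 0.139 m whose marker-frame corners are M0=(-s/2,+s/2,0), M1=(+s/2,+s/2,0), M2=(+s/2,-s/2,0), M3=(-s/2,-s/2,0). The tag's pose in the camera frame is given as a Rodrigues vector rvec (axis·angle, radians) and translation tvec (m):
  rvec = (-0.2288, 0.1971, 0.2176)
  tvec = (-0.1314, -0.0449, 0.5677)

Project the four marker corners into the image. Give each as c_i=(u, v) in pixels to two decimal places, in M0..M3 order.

Intrinsics K: fx=759.3, fy=814.4, cx=316.7, cy=241.8
Marker side s = 0.139 m; corners in marker frame (Z=0):
  M0 = (-0.0695, +0.0695, 0)
  M1 = (+0.0695, +0.0695, 0)
  M2 = (+0.0695, -0.0695, 0)
  M3 = (-0.0695, -0.0695, 0)
rvec = (-0.2288, 0.1971, 0.2176), |rvec| = θ = 0.37222 rad = 21.327°
Rodrigues: sinθ=0.36368, 1−cosθ=0.06848; R = I + sinθ·[k]× + (1−cosθ)·[k]×²:
    [+0.95740 -0.23490 +0.16797]
    [+0.19032 +0.95072 +0.24475]
    [-0.21719 -0.20236 +0.95493]
t = (-0.1314, -0.0449, 0.5677) m
M0: Pc = R·M0+t = (-0.21426, +0.00795, +0.56873); u = 759.3·(-0.21426)/0.56873 + 316.7 = 30.6402, v = 814.4·(+0.00795)/0.56873 + 241.8 = 253.1812
M1: Pc = R·M1+t = (-0.08119, +0.03440, +0.53854); u = 759.3·(-0.08119)/0.53854 + 316.7 = 202.2337, v = 814.4·(+0.03440)/0.53854 + 241.8 = 293.8247
M2: Pc = R·M2+t = (-0.04854, -0.09775, +0.56667); u = 759.3·(-0.04854)/0.56667 + 316.7 = 251.6656, v = 814.4·(-0.09775)/0.56667 + 241.8 = 101.3195
M3: Pc = R·M3+t = (-0.18161, -0.12420, +0.59686); u = 759.3·(-0.18161)/0.59686 + 316.7 = 85.6582, v = 814.4·(-0.12420)/0.59686 + 241.8 = 72.3283

c0=(30.64, 253.18) c1=(202.23, 293.82) c2=(251.67, 101.32) c3=(85.66, 72.33)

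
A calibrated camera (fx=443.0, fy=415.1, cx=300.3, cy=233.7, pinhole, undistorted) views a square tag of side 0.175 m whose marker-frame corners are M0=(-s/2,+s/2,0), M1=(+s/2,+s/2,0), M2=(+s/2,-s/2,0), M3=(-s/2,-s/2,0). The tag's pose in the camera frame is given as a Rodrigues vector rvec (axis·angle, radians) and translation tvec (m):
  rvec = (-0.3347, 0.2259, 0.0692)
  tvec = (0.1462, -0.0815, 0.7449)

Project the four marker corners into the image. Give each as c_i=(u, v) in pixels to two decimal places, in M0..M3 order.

Intrinsics K: fx=443.0, fy=415.1, cx=300.3, cy=233.7
Marker side s = 0.175 m; corners in marker frame (Z=0):
  M0 = (-0.0875, +0.0875, 0)
  M1 = (+0.0875, +0.0875, 0)
  M2 = (+0.0875, -0.0875, 0)
  M3 = (-0.0875, -0.0875, 0)
rvec = (-0.3347, 0.2259, 0.0692), |rvec| = θ = 0.40969 rad = 23.473°
Rodrigues: sinθ=0.39832, 1−cosθ=0.08275; R = I + sinθ·[k]× + (1−cosθ)·[k]×²:
    [+0.97248 -0.10456 +0.20821]
    [+0.03000 +0.94241 +0.33312]
    [-0.23105 -0.31771 +0.91961]
t = (0.1462, -0.0815, 0.7449) m
M0: Pc = R·M0+t = (+0.05196, -0.00166, +0.73732); u = 443.0·(+0.05196)/0.73732 + 300.3 = 331.5185, v = 415.1·(-0.00166)/0.73732 + 233.7 = 232.7628
M1: Pc = R·M1+t = (+0.22214, +0.00359, +0.69688); u = 443.0·(+0.22214)/0.69688 + 300.3 = 441.5135, v = 415.1·(+0.00359)/0.69688 + 233.7 = 235.8358
M2: Pc = R·M2+t = (+0.24044, -0.16134, +0.75248); u = 443.0·(+0.24044)/0.75248 + 300.3 = 441.8519, v = 415.1·(-0.16134)/0.75248 + 233.7 = 144.7008
M3: Pc = R·M3+t = (+0.07026, -0.16659, +0.79292); u = 443.0·(+0.07026)/0.79292 + 300.3 = 339.5524, v = 415.1·(-0.16659)/0.79292 + 233.7 = 146.4907

c0=(331.52, 232.76) c1=(441.51, 235.84) c2=(441.85, 144.70) c3=(339.55, 146.49)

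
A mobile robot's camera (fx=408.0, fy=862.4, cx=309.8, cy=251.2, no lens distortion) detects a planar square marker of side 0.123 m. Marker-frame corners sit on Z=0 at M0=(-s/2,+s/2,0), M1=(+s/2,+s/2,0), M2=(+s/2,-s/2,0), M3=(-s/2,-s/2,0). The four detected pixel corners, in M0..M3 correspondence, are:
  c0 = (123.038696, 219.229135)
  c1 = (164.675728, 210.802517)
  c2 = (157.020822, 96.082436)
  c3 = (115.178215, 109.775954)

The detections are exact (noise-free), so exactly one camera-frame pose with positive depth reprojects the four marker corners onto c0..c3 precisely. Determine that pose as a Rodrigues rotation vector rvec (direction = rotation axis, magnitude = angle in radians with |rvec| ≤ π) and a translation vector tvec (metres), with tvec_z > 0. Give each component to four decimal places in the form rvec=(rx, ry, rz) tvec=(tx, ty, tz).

Intrinsics K: fx=408.0, fy=862.4, cx=309.8, cy=251.2
Marker side s = 0.123 m; corners in marker frame (Z=0):
  M0 = (-0.0615, +0.0615, 0)
  M1 = (+0.0615, +0.0615, 0)
  M2 = (+0.0615, -0.0615, 0)
  M3 = (-0.0615, -0.0615, 0)
Detected image corners:
  c0 = (123.038696, 219.229135) px
  c1 = (164.675728, 210.802517) px
  c2 = (157.020822, 96.082436) px
  c3 = (115.178215, 109.775954) px
Planar DLT: solve 8×8 A·h = b for H (H[2,2]=1):
  H  [+287.37291 +78.35374 +139.52785]
  H  [-148.79721 +928.11977 +159.47462]
  H  [-0.37127 +0.10905 +1.00000]
B = K⁻¹H; ‖b₁‖=1.055787, ‖b₂‖=1.055787; λ = 2/(‖b₁‖+‖b₂‖) = 0.947161, sign → tz>0 ⇒ λ=+0.947161
r₁ = λ·B[:,0] = (+0.93414,-0.06099,-0.35165); r₂ = λ·B[:,1] = (+0.10347,+0.98926,+0.10328)
r₃ = r₁×r₂ = (+0.34157,-0.13287,+0.93042); SVD([r₁ r₂ r₃]) → R = UVᵀ:
  R  [+0.93414 +0.10347 +0.34157]
  R  [-0.06099 +0.98926 -0.13287]
  R  [-0.35165 +0.10328 +0.93042]
t = (-0.39528, -0.10074, +0.94716) m
tr R = 2.853813; θ = arccos((tr R − 1)/2) = 0.384712 rad = 22.042°
axis k = ((R−Rᵀ)₃₂, (R−Rᵀ)₁₃, (R−Rᵀ)₂₁) / (2 sinθ) = (+0.314623, +0.923581, -0.219115)
rvec = θ·k = (+0.121039, +0.355312, -0.084296)

rvec=(0.1210, 0.3553, -0.0843) tvec=(-0.3953, -0.1007, 0.9472)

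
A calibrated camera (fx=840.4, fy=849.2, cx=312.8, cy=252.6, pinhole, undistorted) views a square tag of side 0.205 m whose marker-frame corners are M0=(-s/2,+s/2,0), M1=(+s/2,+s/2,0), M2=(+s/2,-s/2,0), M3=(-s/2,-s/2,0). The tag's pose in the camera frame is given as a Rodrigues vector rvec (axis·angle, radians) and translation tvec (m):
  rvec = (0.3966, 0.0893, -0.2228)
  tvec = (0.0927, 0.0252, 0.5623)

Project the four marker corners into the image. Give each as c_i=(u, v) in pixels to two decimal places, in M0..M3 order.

Intrinsics K: fx=840.4, fy=849.2, cx=312.8, cy=252.6
Marker side s = 0.205 m; corners in marker frame (Z=0):
  M0 = (-0.1025, +0.1025, 0)
  M1 = (+0.1025, +0.1025, 0)
  M2 = (+0.1025, -0.1025, 0)
  M3 = (-0.1025, -0.1025, 0)
rvec = (0.3966, 0.0893, -0.2228), |rvec| = θ = 0.46358 rad = 26.561°
Rodrigues: sinθ=0.44715, 1−cosθ=0.10554; R = I + sinθ·[k]× + (1−cosθ)·[k]×²:
    [+0.97171 +0.23230 +0.04274]
    [-0.19751 +0.89837 -0.39232]
    [-0.12953 +0.37278 +0.91884]
t = (0.0927, 0.0252, 0.5623) m
M0: Pc = R·M0+t = (+0.01691, +0.13753, +0.61379); u = 840.4·(+0.01691)/0.61379 + 312.8 = 335.9544, v = 849.2·(+0.13753)/0.61379 + 252.6 = 442.8763
M1: Pc = R·M1+t = (+0.21611, +0.09704, +0.58723); u = 840.4·(+0.21611)/0.58723 + 312.8 = 622.0798, v = 849.2·(+0.09704)/0.58723 + 252.6 = 392.9277
M2: Pc = R·M2+t = (+0.16849, -0.08713, +0.51081); u = 840.4·(+0.16849)/0.51081 + 312.8 = 590.0015, v = 849.2·(-0.08713)/0.51081 + 252.6 = 107.7539
M3: Pc = R·M3+t = (-0.03071, -0.04664, +0.53737); u = 840.4·(-0.03071)/0.53737 + 312.8 = 264.7714, v = 849.2·(-0.04664)/0.53737 + 252.6 = 178.8975

c0=(335.95, 442.88) c1=(622.08, 392.93) c2=(590.00, 107.75) c3=(264.77, 178.90)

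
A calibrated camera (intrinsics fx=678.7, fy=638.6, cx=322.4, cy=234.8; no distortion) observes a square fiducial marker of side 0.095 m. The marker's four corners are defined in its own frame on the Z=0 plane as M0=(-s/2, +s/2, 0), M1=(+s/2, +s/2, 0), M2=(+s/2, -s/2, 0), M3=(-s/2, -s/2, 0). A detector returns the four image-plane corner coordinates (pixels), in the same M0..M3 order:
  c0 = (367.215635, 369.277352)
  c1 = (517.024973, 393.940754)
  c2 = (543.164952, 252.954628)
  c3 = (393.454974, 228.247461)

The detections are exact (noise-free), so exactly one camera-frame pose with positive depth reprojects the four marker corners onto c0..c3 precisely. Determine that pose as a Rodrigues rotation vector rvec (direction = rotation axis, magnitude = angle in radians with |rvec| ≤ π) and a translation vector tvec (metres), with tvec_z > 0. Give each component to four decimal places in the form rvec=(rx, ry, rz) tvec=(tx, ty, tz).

Intrinsics K: fx=678.7, fy=638.6, cx=322.4, cy=234.8
Marker side s = 0.095 m; corners in marker frame (Z=0):
  M0 = (-0.0475, +0.0475, 0)
  M1 = (+0.0475, +0.0475, 0)
  M2 = (+0.0475, -0.0475, 0)
  M3 = (-0.0475, -0.0475, 0)
Detected image corners:
  c0 = (367.215635, 369.277352) px
  c1 = (517.024973, 393.940754) px
  c2 = (543.164952, 252.954628) px
  c3 = (393.454974, 228.247461) px
Planar DLT: solve 8×8 A·h = b for H (H[2,2]=1):
  H  [+1578.40036 -278.51286 +455.23450]
  H  [+261.20044 +1482.35908 +311.08677]
  H  [+0.00436 -0.00622 +1.00000]
B = K⁻¹H; ‖b₁‖=2.359006, ‖b₂‖=2.359006; λ = 2/(‖b₁‖+‖b₂‖) = 0.423907, sign → tz>0 ⇒ λ=+0.423907
r₁ = λ·B[:,0] = (+0.98497,+0.17271,+0.00185); r₂ = λ·B[:,1] = (-0.17270,+0.98497,-0.00264)
r₃ = r₁×r₂ = (-0.00227,+0.00228,+0.99999); SVD([r₁ r₂ r₃]) → R = UVᵀ:
  R  [+0.98497 -0.17270 -0.00227]
  R  [+0.17271 +0.98497 +0.00228]
  R  [+0.00185 -0.00264 +0.99999]
t = (+0.08297, +0.05064, +0.42391) m
tr R = 2.969937; θ = arccos((tr R − 1)/2) = 0.173606 rad = 9.947°
axis k = ((R−Rᵀ)₃₂, (R−Rᵀ)₁₃, (R−Rᵀ)₂₁) / (2 sinθ) = (-0.014231, -0.011929, +0.999828)
rvec = θ·k = (-0.002471, -0.002071, +0.173576)

rvec=(-0.0025, -0.0021, 0.1736) tvec=(0.0830, 0.0506, 0.4239)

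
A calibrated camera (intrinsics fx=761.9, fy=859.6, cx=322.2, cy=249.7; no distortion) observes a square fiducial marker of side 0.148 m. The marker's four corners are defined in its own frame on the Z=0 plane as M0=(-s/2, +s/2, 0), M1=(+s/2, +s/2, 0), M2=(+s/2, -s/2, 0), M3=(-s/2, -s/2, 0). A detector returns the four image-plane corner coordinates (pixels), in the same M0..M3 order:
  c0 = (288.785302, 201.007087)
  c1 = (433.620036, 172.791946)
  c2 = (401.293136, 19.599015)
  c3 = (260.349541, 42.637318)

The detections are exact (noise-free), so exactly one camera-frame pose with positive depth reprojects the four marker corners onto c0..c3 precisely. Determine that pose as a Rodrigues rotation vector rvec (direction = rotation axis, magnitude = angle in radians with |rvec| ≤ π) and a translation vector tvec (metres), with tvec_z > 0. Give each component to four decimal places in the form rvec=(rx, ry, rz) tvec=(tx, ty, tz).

Intrinsics K: fx=761.9, fy=859.6, cx=322.2, cy=249.7
Marker side s = 0.148 m; corners in marker frame (Z=0):
  M0 = (-0.0740, +0.0740, 0)
  M1 = (+0.0740, +0.0740, 0)
  M2 = (+0.0740, -0.0740, 0)
  M3 = (-0.0740, -0.0740, 0)
Detected image corners:
  c0 = (288.785302, 201.007087) px
  c1 = (433.620036, 172.791946) px
  c2 = (401.293136, 19.599015) px
  c3 = (260.349541, 42.637318) px
Planar DLT: solve 8×8 A·h = b for H (H[2,2]=1):
  H  [+1030.19692 +127.98673 +346.75267]
  H  [-152.40248 +1027.92573 +107.54027]
  H  [+0.18770 -0.22391 +1.00000]
B = K⁻¹H; ‖b₁‖=1.307250, ‖b₂‖=1.307250; λ = 2/(‖b₁‖+‖b₂‖) = 0.764965, sign → tz>0 ⇒ λ=+0.764965
r₁ = λ·B[:,0] = (+0.97362,-0.17733,+0.14359); r₂ = λ·B[:,1] = (+0.20094,+0.96451,-0.17128)
r₃ = r₁×r₂ = (-0.10812,+0.19562,+0.97470); SVD([r₁ r₂ r₃]) → R = UVᵀ:
  R  [+0.97362 +0.20094 -0.10812]
  R  [-0.17733 +0.96451 +0.19562]
  R  [+0.14359 -0.17128 +0.97470]
t = (+0.02465, -0.12651, +0.76496) m
tr R = 2.912837; θ = arccos((tr R − 1)/2) = 0.296317 rad = 16.978°
axis k = ((R−Rᵀ)₃₂, (R−Rᵀ)₁₃, (R−Rᵀ)₂₁) / (2 sinθ) = (-0.628250, -0.430998, -0.647721)
rvec = θ·k = (-0.186161, -0.127712, -0.191931)

rvec=(-0.1862, -0.1277, -0.1919) tvec=(0.0247, -0.1265, 0.7650)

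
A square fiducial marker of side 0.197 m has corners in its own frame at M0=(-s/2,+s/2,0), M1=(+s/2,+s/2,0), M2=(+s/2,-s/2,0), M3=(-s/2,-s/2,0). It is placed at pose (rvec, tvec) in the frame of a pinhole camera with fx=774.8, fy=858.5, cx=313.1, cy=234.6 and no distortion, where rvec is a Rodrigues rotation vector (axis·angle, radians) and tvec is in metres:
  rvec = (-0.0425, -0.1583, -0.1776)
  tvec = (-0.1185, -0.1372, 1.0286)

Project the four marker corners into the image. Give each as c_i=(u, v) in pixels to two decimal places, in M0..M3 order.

Intrinsics K: fx=774.8, fy=858.5, cx=313.1, cy=234.6
Marker side s = 0.197 m; corners in marker frame (Z=0):
  M0 = (-0.0985, +0.0985, 0)
  M1 = (+0.0985, +0.0985, 0)
  M2 = (+0.0985, -0.0985, 0)
  M3 = (-0.0985, -0.0985, 0)
rvec = (-0.0425, -0.1583, -0.1776), |rvec| = θ = 0.24168 rad = 13.847°
Rodrigues: sinθ=0.23933, 1−cosθ=0.02906; R = I + sinθ·[k]× + (1−cosθ)·[k]×²:
    [+0.97184 +0.17922 -0.15301]
    [-0.17253 +0.98341 +0.05608]
    [+0.16052 -0.02810 +0.98663]
t = (-0.1185, -0.1372, 1.0286) m
M0: Pc = R·M0+t = (-0.19657, -0.02334, +1.01002); u = 774.8·(-0.19657)/1.01002 + 313.1 = 162.3068, v = 858.5·(-0.02334)/1.01002 + 234.6 = 214.7611
M1: Pc = R·M1+t = (-0.00512, -0.05733, +1.04164); u = 774.8·(-0.00512)/1.04164 + 313.1 = 309.2912, v = 858.5·(-0.05733)/1.04164 + 234.6 = 187.3511
M2: Pc = R·M2+t = (-0.04043, -0.25106, +1.04718); u = 774.8·(-0.04043)/1.04718 + 313.1 = 283.1879, v = 858.5·(-0.25106)/1.04718 + 234.6 = 28.7758
M3: Pc = R·M3+t = (-0.23188, -0.21707, +1.01556); u = 774.8·(-0.23188)/1.01556 + 313.1 = 136.1919, v = 858.5·(-0.21707)/1.01556 + 234.6 = 51.0988

c0=(162.31, 214.76) c1=(309.29, 187.35) c2=(283.19, 28.78) c3=(136.19, 51.10)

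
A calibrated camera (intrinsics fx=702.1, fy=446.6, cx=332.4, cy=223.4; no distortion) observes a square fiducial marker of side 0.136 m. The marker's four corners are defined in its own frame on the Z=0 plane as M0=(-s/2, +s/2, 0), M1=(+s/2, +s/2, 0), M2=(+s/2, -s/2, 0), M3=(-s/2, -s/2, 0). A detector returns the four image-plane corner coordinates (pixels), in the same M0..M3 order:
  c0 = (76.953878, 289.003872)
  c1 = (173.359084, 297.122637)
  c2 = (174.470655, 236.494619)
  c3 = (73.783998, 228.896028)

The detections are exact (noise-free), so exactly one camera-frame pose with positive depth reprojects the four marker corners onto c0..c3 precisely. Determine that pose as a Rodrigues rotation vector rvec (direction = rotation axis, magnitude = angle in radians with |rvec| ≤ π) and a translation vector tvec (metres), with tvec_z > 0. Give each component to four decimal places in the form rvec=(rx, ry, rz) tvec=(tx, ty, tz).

rvec=(0.2983, 0.1142, 0.0968) tvec=(-0.2758, 0.0836, 0.9306)

Intrinsics K: fx=702.1, fy=446.6, cx=332.4, cy=223.4
Marker side s = 0.136 m; corners in marker frame (Z=0):
  M0 = (-0.0680, +0.0680, 0)
  M1 = (+0.0680, +0.0680, 0)
  M2 = (+0.0680, -0.0680, 0)
  M3 = (-0.0680, -0.0680, 0)
Detected image corners:
  c0 = (76.953878, 289.003872) px
  c1 = (173.359084, 297.122637) px
  c2 = (174.470655, 236.494619) px
  c3 = (73.783998, 228.896028) px
Planar DLT: solve 8×8 A·h = b for H (H[2,2]=1):
  H  [+711.16095 +47.63440 +124.30102]
  H  [+30.20061 +528.13550 +263.50915]
  H  [-0.10509 +0.32056 +1.00000]
B = K⁻¹H; ‖b₁‖=1.074584, ‖b₂‖=1.074584; λ = 2/(‖b₁‖+‖b₂‖) = 0.930592, sign → tz>0 ⇒ λ=+0.930592
r₁ = λ·B[:,0] = (+0.98890,+0.11185,-0.09779); r₂ = λ·B[:,1] = (-0.07809,+0.95127,+0.29831)
r₃ = r₁×r₂ = (+0.12639,-0.28736,+0.94945); SVD([r₁ r₂ r₃]) → R = UVᵀ:
  R  [+0.98890 -0.07809 +0.12639]
  R  [+0.11185 +0.95127 -0.28736]
  R  [-0.09779 +0.29831 +0.94945]
t = (-0.27582, +0.08358, +0.93059) m
tr R = 2.889619; θ = arccos((tr R − 1)/2) = 0.333784 rad = 19.124°
axis k = ((R−Rᵀ)₃₂, (R−Rᵀ)₁₃, (R−Rᵀ)₂₁) / (2 sinθ) = (+0.893815, +0.342146, +0.289880)
rvec = θ·k = (+0.298341, +0.114203, +0.096757)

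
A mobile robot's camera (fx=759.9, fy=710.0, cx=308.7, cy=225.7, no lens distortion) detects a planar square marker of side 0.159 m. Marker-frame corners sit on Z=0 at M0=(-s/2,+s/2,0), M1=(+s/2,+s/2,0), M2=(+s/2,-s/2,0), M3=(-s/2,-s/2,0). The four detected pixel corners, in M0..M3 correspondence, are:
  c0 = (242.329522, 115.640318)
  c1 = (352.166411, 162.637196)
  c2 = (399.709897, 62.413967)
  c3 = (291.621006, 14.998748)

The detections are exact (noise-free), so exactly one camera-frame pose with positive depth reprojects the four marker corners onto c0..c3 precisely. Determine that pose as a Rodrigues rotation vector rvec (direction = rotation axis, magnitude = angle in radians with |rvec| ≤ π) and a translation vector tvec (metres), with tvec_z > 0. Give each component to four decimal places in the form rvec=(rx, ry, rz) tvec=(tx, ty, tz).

Intrinsics K: fx=759.9, fy=710.0, cx=308.7, cy=225.7
Marker side s = 0.159 m; corners in marker frame (Z=0):
  M0 = (-0.0795, +0.0795, 0)
  M1 = (+0.0795, +0.0795, 0)
  M2 = (+0.0795, -0.0795, 0)
  M3 = (-0.0795, -0.0795, 0)
Detected image corners:
  c0 = (242.329522, 115.640318) px
  c1 = (352.166411, 162.637196) px
  c2 = (399.709897, 62.413967) px
  c3 = (291.621006, 14.998748) px
Planar DLT: solve 8×8 A·h = b for H (H[2,2]=1):
  H  [+704.84594 -328.21990 +321.86259]
  H  [+302.31658 +625.07855 +88.74208]
  H  [+0.06090 -0.07383 +1.00000]
B = K⁻¹H; ‖b₁‖=0.991952, ‖b₂‖=0.991952; λ = 2/(‖b₁‖+‖b₂‖) = 1.008114, sign → tz>0 ⇒ λ=+1.008114
r₁ = λ·B[:,0] = (+0.91014,+0.40974,+0.06140); r₂ = λ·B[:,1] = (-0.40519,+0.91120,-0.07443)
r₃ = r₁×r₂ = (-0.08644,+0.04287,+0.99533); SVD([r₁ r₂ r₃]) → R = UVᵀ:
  R  [+0.91014 -0.40519 -0.08644]
  R  [+0.40974 +0.91120 +0.04287]
  R  [+0.06140 -0.07443 +0.99533]
t = (+0.01746, -0.19446, +1.00811) m
tr R = 2.816667; θ = arccos((tr R − 1)/2) = 0.431515 rad = 24.724°
axis k = ((R−Rᵀ)₃₂, (R−Rᵀ)₁₃, (R−Rᵀ)₂₁) / (2 sinθ) = (-0.140226, -0.176732, +0.974219)
rvec = θ·k = (-0.060509, -0.076263, +0.420390)

rvec=(-0.0605, -0.0763, 0.4204) tvec=(0.0175, -0.1945, 1.0081)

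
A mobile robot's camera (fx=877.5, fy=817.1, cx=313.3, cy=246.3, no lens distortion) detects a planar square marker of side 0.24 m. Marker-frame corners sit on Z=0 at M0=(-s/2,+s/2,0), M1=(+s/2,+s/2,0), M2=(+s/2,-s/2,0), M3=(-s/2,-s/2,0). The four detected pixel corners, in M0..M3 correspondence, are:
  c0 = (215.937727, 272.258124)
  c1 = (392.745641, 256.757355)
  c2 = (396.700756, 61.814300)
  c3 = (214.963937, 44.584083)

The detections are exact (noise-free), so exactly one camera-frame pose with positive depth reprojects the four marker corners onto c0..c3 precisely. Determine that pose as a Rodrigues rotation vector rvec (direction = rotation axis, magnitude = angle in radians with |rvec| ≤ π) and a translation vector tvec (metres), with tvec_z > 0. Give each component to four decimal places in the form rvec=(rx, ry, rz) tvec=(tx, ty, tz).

rvec=(0.1116, -0.6541, -0.0287) tvec=(-0.0014, -0.0987, 0.9389)

Intrinsics K: fx=877.5, fy=817.1, cx=313.3, cy=246.3
Marker side s = 0.24 m; corners in marker frame (Z=0):
  M0 = (-0.1200, +0.1200, 0)
  M1 = (+0.1200, +0.1200, 0)
  M2 = (+0.1200, -0.1200, 0)
  M3 = (-0.1200, -0.1200, 0)
Detected image corners:
  c0 = (215.937727, 272.258124) px
  c1 = (392.745641, 256.757355) px
  c2 = (396.700756, 61.814300) px
  c3 = (214.963937, 44.584083) px
Planar DLT: solve 8×8 A·h = b for H (H[2,2]=1):
  H  [+943.57469 +29.58045 +312.01318]
  H  [+105.06824 +894.22494 +160.40734]
  H  [+0.64491 +0.11992 +1.00000]
B = K⁻¹H; ‖b₁‖=1.065053, ‖b₂‖=1.065053; λ = 2/(‖b₁‖+‖b₂‖) = 0.938921, sign → tz>0 ⇒ λ=+0.938921
r₁ = λ·B[:,0] = (+0.79343,-0.06179,+0.60552); r₂ = λ·B[:,1] = (-0.00855,+0.99360,+0.11260)
r₃ = r₁×r₂ = (-0.60861,-0.09451,+0.78782); SVD([r₁ r₂ r₃]) → R = UVᵀ:
  R  [+0.79343 -0.00855 -0.60861]
  R  [-0.06179 +0.99360 -0.09451]
  R  [+0.60552 +0.11260 +0.78782]
t = (-0.00138, -0.09870, +0.93892) m
tr R = 2.574855; θ = arccos((tr R − 1)/2) = 0.664172 rad = 38.054°
axis k = ((R−Rᵀ)₃₂, (R−Rᵀ)₁₃, (R−Rᵀ)₂₁) / (2 sinθ) = (+0.167997, -0.984841, -0.043186)
rvec = θ·k = (+0.111579, -0.654104, -0.028683)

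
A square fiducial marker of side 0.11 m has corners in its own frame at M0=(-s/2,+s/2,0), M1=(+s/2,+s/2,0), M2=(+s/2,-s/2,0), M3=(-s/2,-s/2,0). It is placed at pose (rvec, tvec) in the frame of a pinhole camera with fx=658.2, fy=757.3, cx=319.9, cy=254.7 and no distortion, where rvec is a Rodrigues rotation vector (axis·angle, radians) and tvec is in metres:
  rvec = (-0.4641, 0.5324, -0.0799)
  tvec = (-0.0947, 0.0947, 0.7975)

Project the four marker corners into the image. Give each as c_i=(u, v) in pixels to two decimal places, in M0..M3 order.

c0=(200.81, 401.07) c1=(276.00, 389.84) c2=(282.81, 287.99) c3=(211.55, 304.80)

Intrinsics K: fx=658.2, fy=757.3, cx=319.9, cy=254.7
Marker side s = 0.11 m; corners in marker frame (Z=0):
  M0 = (-0.0550, +0.0550, 0)
  M1 = (+0.0550, +0.0550, 0)
  M2 = (+0.0550, -0.0550, 0)
  M3 = (-0.0550, -0.0550, 0)
rvec = (-0.4641, 0.5324, -0.0799), |rvec| = θ = 0.71079 rad = 40.725°
Rodrigues: sinθ=0.65243, 1−cosθ=0.24215; R = I + sinθ·[k]× + (1−cosθ)·[k]×²:
    [+0.86108 -0.04509 +0.50646]
    [-0.19177 +0.89370 +0.40561]
    [-0.47092 -0.44639 +0.76091]
t = (-0.0947, 0.0947, 0.7975) m
M0: Pc = R·M0+t = (-0.14454, +0.15440, +0.79885); u = 658.2·(-0.14454)/0.79885 + 319.9 = 200.8089, v = 757.3·(+0.15440)/0.79885 + 254.7 = 401.0704
M1: Pc = R·M1+t = (-0.04982, +0.13331, +0.74705); u = 658.2·(-0.04982)/0.74705 + 319.9 = 276.0049, v = 757.3·(+0.13331)/0.74705 + 254.7 = 389.8358
M2: Pc = R·M2+t = (-0.04486, +0.03500, +0.79615); u = 658.2·(-0.04486)/0.79615 + 319.9 = 282.8125, v = 757.3·(+0.03500)/0.79615 + 254.7 = 287.9911
M3: Pc = R·M3+t = (-0.13958, +0.05609, +0.84795); u = 658.2·(-0.13958)/0.84795 + 319.9 = 211.5550, v = 757.3·(+0.05609)/0.84795 + 254.7 = 304.7968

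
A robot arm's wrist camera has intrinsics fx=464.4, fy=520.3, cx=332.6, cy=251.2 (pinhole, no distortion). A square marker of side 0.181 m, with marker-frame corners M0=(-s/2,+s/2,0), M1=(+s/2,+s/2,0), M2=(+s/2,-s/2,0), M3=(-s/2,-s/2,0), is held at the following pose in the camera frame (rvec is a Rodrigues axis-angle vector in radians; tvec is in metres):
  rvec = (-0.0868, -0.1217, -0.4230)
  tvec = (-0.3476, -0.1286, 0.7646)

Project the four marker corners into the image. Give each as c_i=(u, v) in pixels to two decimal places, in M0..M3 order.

c0=(88.90, 244.33) c1=(195.23, 195.27) c2=(152.58, 86.67) c3=(46.37, 131.52)

Intrinsics K: fx=464.4, fy=520.3, cx=332.6, cy=251.2
Marker side s = 0.181 m; corners in marker frame (Z=0):
  M0 = (-0.0905, +0.0905, 0)
  M1 = (+0.0905, +0.0905, 0)
  M2 = (+0.0905, -0.0905, 0)
  M3 = (-0.0905, -0.0905, 0)
rvec = (-0.0868, -0.1217, -0.4230), |rvec| = θ = 0.44864 rad = 25.705°
Rodrigues: sinθ=0.43374, 1−cosθ=0.09896; R = I + sinθ·[k]× + (1−cosθ)·[k]×²:
    [+0.90474 +0.41415 -0.09961]
    [-0.40376 +0.90832 +0.10923]
    [+0.13571 -0.05861 +0.98901]
t = (-0.3476, -0.1286, 0.7646) m
M0: Pc = R·M0+t = (-0.39200, -0.00986, +0.74701); u = 464.4·(-0.39200)/0.74701 + 332.6 = 88.9040, v = 520.3·(-0.00986)/0.74701 + 251.2 = 244.3347
M1: Pc = R·M1+t = (-0.22824, -0.08294, +0.77158); u = 464.4·(-0.22824)/0.77158 + 332.6 = 195.2258, v = 520.3·(-0.08294)/0.77158 + 251.2 = 195.2729
M2: Pc = R·M2+t = (-0.30320, -0.24734, +0.78219); u = 464.4·(-0.30320)/0.78219 + 332.6 = 152.5833, v = 520.3·(-0.24734)/0.78219 + 251.2 = 86.6704
M3: Pc = R·M3+t = (-0.46696, -0.17426, +0.75762); u = 464.4·(-0.46696)/0.75762 + 332.6 = 46.3676, v = 520.3·(-0.17426)/0.75762 + 251.2 = 131.5242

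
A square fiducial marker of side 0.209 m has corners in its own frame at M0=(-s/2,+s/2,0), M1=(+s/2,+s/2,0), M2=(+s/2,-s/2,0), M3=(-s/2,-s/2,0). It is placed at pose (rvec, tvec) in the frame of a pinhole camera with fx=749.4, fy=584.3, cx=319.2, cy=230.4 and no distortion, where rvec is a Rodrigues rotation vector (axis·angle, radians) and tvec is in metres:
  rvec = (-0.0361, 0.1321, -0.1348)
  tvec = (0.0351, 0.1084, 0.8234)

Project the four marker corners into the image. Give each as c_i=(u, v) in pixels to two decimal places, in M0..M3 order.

c0=(270.76, 389.17) c1=(460.19, 373.81) c2=(433.27, 223.70) c3=(246.81, 243.71)

Intrinsics K: fx=749.4, fy=584.3, cx=319.2, cy=230.4
Marker side s = 0.209 m; corners in marker frame (Z=0):
  M0 = (-0.1045, +0.1045, 0)
  M1 = (+0.1045, +0.1045, 0)
  M2 = (+0.1045, -0.1045, 0)
  M3 = (-0.1045, -0.1045, 0)
rvec = (-0.0361, 0.1321, -0.1348), |rvec| = θ = 0.19216 rad = 11.010°
Rodrigues: sinθ=0.19098, 1−cosθ=0.01841; R = I + sinθ·[k]× + (1−cosθ)·[k]×²:
    [+0.98224 +0.13159 +0.13371]
    [-0.13635 +0.99029 +0.02700]
    [-0.12886 -0.04475 +0.99065]
t = (0.0351, 0.1084, 0.8234) m
M0: Pc = R·M0+t = (-0.05379, +0.22613, +0.83219); u = 749.4·(-0.05379)/0.83219 + 319.2 = 270.7587, v = 584.3·(+0.22613)/0.83219 + 230.4 = 389.1741
M1: Pc = R·M1+t = (+0.15150, +0.19764, +0.80526); u = 749.4·(+0.15150)/0.80526 + 319.2 = 460.1876, v = 584.3·(+0.19764)/0.80526 + 230.4 = 373.8069
M2: Pc = R·M2+t = (+0.12399, -0.00933, +0.81461); u = 749.4·(+0.12399)/0.81461 + 319.2 = 433.2670, v = 584.3·(-0.00933)/0.81461 + 230.4 = 223.7049
M3: Pc = R·M3+t = (-0.08130, +0.01916, +0.84154); u = 749.4·(-0.08130)/0.84154 + 319.2 = 246.8052, v = 584.3·(+0.01916)/0.84154 + 230.4 = 243.7052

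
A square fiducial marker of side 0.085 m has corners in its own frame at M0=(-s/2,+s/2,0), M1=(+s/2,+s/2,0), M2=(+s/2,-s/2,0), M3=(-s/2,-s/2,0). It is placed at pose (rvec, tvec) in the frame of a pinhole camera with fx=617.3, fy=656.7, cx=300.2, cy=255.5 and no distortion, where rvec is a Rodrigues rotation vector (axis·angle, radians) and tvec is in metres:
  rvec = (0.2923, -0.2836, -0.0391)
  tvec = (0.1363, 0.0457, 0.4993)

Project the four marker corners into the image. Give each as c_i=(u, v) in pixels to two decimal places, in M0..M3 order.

c0=(417.95, 373.32) c1=(509.03, 359.73) c2=(519.65, 257.70) c3=(424.36, 267.07)

Intrinsics K: fx=617.3, fy=656.7, cx=300.2, cy=255.5
Marker side s = 0.085 m; corners in marker frame (Z=0):
  M0 = (-0.0425, +0.0425, 0)
  M1 = (+0.0425, +0.0425, 0)
  M2 = (+0.0425, -0.0425, 0)
  M3 = (-0.0425, -0.0425, 0)
rvec = (0.2923, -0.2836, -0.0391), |rvec| = θ = 0.40914 rad = 23.442°
Rodrigues: sinθ=0.39782, 1−cosθ=0.08254; R = I + sinθ·[k]× + (1−cosθ)·[k]×²:
    [+0.95959 -0.00285 -0.28139]
    [-0.07889 +0.95712 -0.27875]
    [+0.27012 +0.28968 +0.91822]
t = (0.1363, 0.0457, 0.4993) m
M0: Pc = R·M0+t = (+0.09540, +0.08973, +0.50013); u = 617.3·(+0.09540)/0.50013 + 300.2 = 417.9451, v = 656.7·(+0.08973)/0.50013 + 255.5 = 373.3210
M1: Pc = R·M1+t = (+0.17696, +0.08302, +0.52309); u = 617.3·(+0.17696)/0.52309 + 300.2 = 509.0319, v = 656.7·(+0.08302)/0.52309 + 255.5 = 359.7309
M2: Pc = R·M2+t = (+0.17720, +0.00167, +0.49847); u = 617.3·(+0.17720)/0.49847 + 300.2 = 519.6480, v = 656.7·(+0.00167)/0.49847 + 255.5 = 257.6995
M3: Pc = R·M3+t = (+0.09564, +0.00838, +0.47551); u = 617.3·(+0.09564)/0.47551 + 300.2 = 424.3572, v = 656.7·(+0.00838)/0.47551 + 255.5 = 267.0667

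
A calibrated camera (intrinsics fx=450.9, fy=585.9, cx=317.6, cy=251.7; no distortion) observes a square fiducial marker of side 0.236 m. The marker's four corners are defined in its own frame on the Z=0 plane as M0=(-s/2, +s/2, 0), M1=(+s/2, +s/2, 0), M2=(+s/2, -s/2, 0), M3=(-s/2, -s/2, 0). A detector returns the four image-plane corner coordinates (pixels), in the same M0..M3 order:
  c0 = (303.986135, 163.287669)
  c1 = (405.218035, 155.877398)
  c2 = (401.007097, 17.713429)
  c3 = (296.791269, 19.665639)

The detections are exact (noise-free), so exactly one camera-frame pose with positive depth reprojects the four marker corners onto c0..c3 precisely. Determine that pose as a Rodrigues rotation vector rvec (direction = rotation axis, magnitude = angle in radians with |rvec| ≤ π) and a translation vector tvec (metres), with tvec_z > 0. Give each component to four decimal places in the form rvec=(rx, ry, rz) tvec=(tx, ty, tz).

rvec=(0.1089, -0.1740, -0.0722) tvec=(0.0784, -0.2772, 1.0046)

Intrinsics K: fx=450.9, fy=585.9, cx=317.6, cy=251.7
Marker side s = 0.236 m; corners in marker frame (Z=0):
  M0 = (-0.1180, +0.1180, 0)
  M1 = (+0.1180, +0.1180, 0)
  M2 = (+0.1180, -0.1180, 0)
  M3 = (-0.1180, -0.1180, 0)
Detected image corners:
  c0 = (303.986135, 163.287669) px
  c1 = (405.218035, 155.877398) px
  c2 = (401.007097, 17.713429) px
  c3 = (296.791269, 19.665639) px
Planar DLT: solve 8×8 A·h = b for H (H[2,2]=1):
  H  [+494.25464 +64.05546 +352.80668]
  H  [-5.02253 +606.91540 +90.03532]
  H  [+0.16793 +0.11376 +1.00000]
B = K⁻¹H; ‖b₁‖=0.995460, ‖b₂‖=0.995460; λ = 2/(‖b₁‖+‖b₂‖) = 1.004561, sign → tz>0 ⇒ λ=+1.004561
r₁ = λ·B[:,0] = (+0.98233,-0.08108,+0.16869); r₂ = λ·B[:,1] = (+0.06221,+0.99150,+0.11428)
r₃ = r₁×r₂ = (-0.17653,-0.10177,+0.97902); SVD([r₁ r₂ r₃]) → R = UVᵀ:
  R  [+0.98233 +0.06221 -0.17653]
  R  [-0.08108 +0.99150 -0.10177]
  R  [+0.16869 +0.11428 +0.97902]
t = (+0.07844, -0.27718, +1.00456) m
tr R = 2.952847; θ = arccos((tr R − 1)/2) = 0.217575 rad = 12.466°
axis k = ((R−Rᵀ)₃₂, (R−Rᵀ)₁₃, (R−Rᵀ)₂₁) / (2 sinθ) = (+0.500427, -0.799629, -0.331912)
rvec = θ·k = (+0.108881, -0.173980, -0.072216)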